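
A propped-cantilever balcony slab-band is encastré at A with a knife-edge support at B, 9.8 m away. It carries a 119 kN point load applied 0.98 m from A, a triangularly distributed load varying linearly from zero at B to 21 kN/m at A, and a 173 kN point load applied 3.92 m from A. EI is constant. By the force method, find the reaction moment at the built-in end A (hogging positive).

M_A = 559.7 kN·m

Remove the prop at B; the released (primary) structure is a cantilever built in at A.
Downward deflection at the released point B due to the loads:
  point load 119 at a = 0.98: Pa²(3L − a)/(6EI) = 541.3/EI
  triangular load, peak 21 at the fixed end: w₀L⁴/(30EI) = 6457/EI
  point load 173 at a = 3.92: Pa²(3L − a)/(6EI) = 11289/EI
  δ_0 = 18287/EI
Tip deflection under a unit load at B: L³/(3EI) = 313.7/EI.
Compatibility at B: δ_0 − R_B·δ_{BB} = 0, so R_B = 18287/313.7 = 58.29 kN.
Moment equilibrium about A: M_A = Σ(load moments about A) − R_B·L = 1131 − 58.29×9.8 = 559.7 kN·m.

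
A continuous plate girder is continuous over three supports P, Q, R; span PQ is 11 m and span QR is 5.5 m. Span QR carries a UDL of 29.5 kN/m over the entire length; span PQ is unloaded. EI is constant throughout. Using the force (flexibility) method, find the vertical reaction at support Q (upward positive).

R_Q = 91.27 kN

Release continuity at Q by inserting a hinge; the redundant is the internal moment M_Q. The primary structure is two simply-supported spans PQ and QR.
Rotations at Q on the released spans (each span's end-slope, ×1/EI):
  span QR: UDL 29.5: wL³/(24EI) = 204.5/EI
  relative rotation θ_0 = (0 + 204.5)/EI = 204.5/EI
A unit hogging moment at Q produces rotation L₁/(3EI) + L₂/(3EI) = 5.5/EI.
Compatibility: M_Q·(L₁+L₂)/(3EI) = θ_0, giving M_Q = 37.18 kN·m (hogging).
Span PQ, ΣM about P with M_Q applied at Q: R_Q^{PQ}·11 = 0 + 37.18, so R_Q^{PQ} = 3.38 kN and R_P = 0 − 3.38 = -3.38 kN.
Span QR, ΣM about R: R_Q^{QR}·5.5 = 446.2 + 37.18, so R_Q^{QR} = 87.89 kN and R_R = 162.2 − 87.89 = 74.36 kN.
R_Q = 3.38 + 87.89 = 91.27 kN.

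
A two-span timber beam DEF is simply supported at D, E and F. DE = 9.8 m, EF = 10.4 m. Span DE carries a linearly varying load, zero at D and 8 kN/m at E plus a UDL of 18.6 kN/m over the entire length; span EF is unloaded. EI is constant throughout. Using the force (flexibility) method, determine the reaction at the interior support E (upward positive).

R_E = 143.7 kN

Release continuity at E by inserting a hinge; the redundant is the internal moment M_E. The primary structure is two simply-supported spans DE and EF.
Rotations at E on the released spans (each span's end-slope, ×1/EI):
  span DE: triangular load, peak 8: w₀L³/(45EI) = 167.3/EI
  span DE: UDL 18.6: wL³/(24EI) = 729.4/EI
  relative rotation θ_0 = (896.7 + 0)/EI = 896.7/EI
A unit hogging moment at E produces rotation L₁/(3EI) + L₂/(3EI) = 6.733/EI.
Compatibility: M_E·(L₁+L₂)/(3EI) = θ_0, giving M_E = 133.2 kN·m (hogging).
Span DE, ΣM about D with M_E applied at E: R_E^{DE}·9.8 = 1149 + 133.2, so R_E^{DE} = 130.9 kN and R_D = 221.5 − 130.9 = 90.62 kN.
Span EF, ΣM about F: R_E^{EF}·10.4 = 0 + 133.2, so R_E^{EF} = 12.81 kN and R_F = 0 − 12.81 = -12.81 kN.
R_E = 130.9 + 12.81 = 143.7 kN.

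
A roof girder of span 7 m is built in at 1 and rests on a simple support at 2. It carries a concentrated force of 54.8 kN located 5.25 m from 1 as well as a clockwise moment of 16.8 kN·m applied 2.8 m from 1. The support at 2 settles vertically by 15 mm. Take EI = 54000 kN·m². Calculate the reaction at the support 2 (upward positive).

R_2 = 29.9 kN

Release the roller at 2. Primary structure: cantilever fixed at 1.
Free-end deflection of the primary structure under the applied loading (downward +):
  point load 54.8 at a = 5.25: Pa²(3L − a)/(6EI) = 3965/EI
  clockwise couple 16.8 at a = 2.8: M₀a(2L − a)/(2EI) = 263.4/EI
  δ_0 = 4228/EI
Flexibility coefficient — unit upward force at 2: δ_{22} = L³/(3EI) = 114.3/EI.
With EI = 54000 kN·m²: δ_0 = 0.078302 m and δ_{22} = 0.002117 m/kN.
Compatibility — the beam at 2 must follow the support down by 0.015 m: δ_0 − R_2·δ_{22} = 0.015, so R_2 = (0.078302 − 0.015)/0.002117 = 29.9 kN.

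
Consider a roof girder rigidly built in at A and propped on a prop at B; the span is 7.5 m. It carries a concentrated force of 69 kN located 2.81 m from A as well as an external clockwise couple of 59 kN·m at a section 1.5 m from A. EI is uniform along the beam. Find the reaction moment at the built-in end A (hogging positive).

Remove the prop at B; the released (primary) structure is a cantilever built in at A.
Deflection at B on the released cantilever, summing each load's contribution:
  point load 69 at a = 2.81: Pa²(3L − a)/(6EI) = 1788/EI
  clockwise couple 59 at a = 1.5: M₀a(2L − a)/(2EI) = 597.4/EI
  δ_0 = 2385/EI
Flexibility coefficient — unit upward force at B: δ_{BB} = L³/(3EI) = 140.6/EI.
The prop prevents deflection at B: R_B = δ_0/δ_{BB} = 2385/140.6 = 16.96 kN.
Moment equilibrium about A: M_A = Σ(load moments about A) − R_B·L = 252.9 − 16.96×7.5 = 125.7 kN·m.

M_A = 125.7 kN·m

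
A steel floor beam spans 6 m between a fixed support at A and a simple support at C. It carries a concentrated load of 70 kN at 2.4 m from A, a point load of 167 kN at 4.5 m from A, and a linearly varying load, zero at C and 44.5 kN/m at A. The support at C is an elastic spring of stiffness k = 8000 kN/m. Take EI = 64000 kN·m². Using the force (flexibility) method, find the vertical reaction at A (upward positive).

R_A = 238.3 kN

Release the roller at C. Primary structure: cantilever fixed at A.
Free-end deflection of the primary structure under the applied loading (downward +):
  point load 70 at a = 2.4: Pa²(3L − a)/(6EI) = 1048/EI
  point load 167 at a = 4.5: Pa²(3L − a)/(6EI) = 7609/EI
  triangular load, peak 44.5 at the fixed end: w₀L⁴/(30EI) = 1922/EI
  δ_0 = 10580/EI
Tip deflection under a unit load at C: L³/(3EI) = 72/EI.
With EI = 64000 kN·m²: δ_0 = 0.16531 m and δ_{CC} = 0.001125 m/kN.
Compatibility — the spring shortens by R_C/k under the reaction it provides: δ_0 − R_C·δ_{CC} = R_C/k. With 1/k = 0.000125 m/kN, R_C = δ_0 / (δ_{CC} + 1/k) = 0.16531 / (0.001125 + 0.000125) = 132.2 kN.
Vertical equilibrium: R_A = ΣP − R_C = 370.5 − 132.2 = 238.3 kN.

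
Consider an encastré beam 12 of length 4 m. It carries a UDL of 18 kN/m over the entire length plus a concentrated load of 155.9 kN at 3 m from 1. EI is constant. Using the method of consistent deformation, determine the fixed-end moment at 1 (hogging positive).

M_1 = 53.23 kN·m

Take the two fixed-end moments M_1, M_2 as redundants; the released structure is the simple span 12.
End rotations of the released simple span under the applied load (×1/EI):
  at 1: UDL 18: wL³/(24EI) = 48/EI
  at 2: UDL 18: wL³/(24EI) = 48/EI
  at 1: point load 155.9 at a = 3: Pab(L + b)/(6LEI) = 97.44/EI
  at 2: point load 155.9 at a = 3: Pab(L + a)/(6LEI) = 136.4/EI
  θ_10 = 145.4/EI,  θ_20 = 184.4/EI
Flexibility coefficients: a unit moment at one end gives L/(3EI) there and L/(6EI) at the far end, so f₁₁ = f₂₂ = 1.333/EI and f₁₂ = f₂₁ = 0.6667/EI.
Compatibility — zero rotation at each built-in end:
  1.333 M_1 + 0.6667 M_2 = 145.4
  0.6667 M_1 + 1.333 M_2 = 184.4
Solving the pair gives M_1 = 53.23 kN·m and M_2 = 111.7 kN·m (hogging).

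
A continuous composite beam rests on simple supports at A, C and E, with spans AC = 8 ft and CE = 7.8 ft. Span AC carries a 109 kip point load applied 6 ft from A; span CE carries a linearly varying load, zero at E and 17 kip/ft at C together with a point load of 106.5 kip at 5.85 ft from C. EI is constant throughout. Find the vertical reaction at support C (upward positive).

Insert a hinge at C; M_C is the redundant, and each span becomes simply supported.
Rotations at C on the released spans (each span's end-slope, ×1/EI):
  span AC: point load 109 at a = 6: Pab(L + a)/(6LEI) = 381.5/EI
  span CE: triangular load, peak 17: w₀L³/(45EI) = 179.3/EI
  span CE: point load 106.5 at a = 5.85: Pab(L + b)/(6LEI) = 253.1/EI
  relative rotation θ_0 = (381.5 + 432.4)/EI = 813.9/EI
A unit hogging moment at C produces rotation L₁/(3EI) + L₂/(3EI) = 5.267/EI.
Compatibility: M_C·(L₁+L₂)/(3EI) = θ_0, giving M_C = 154.5 kip·ft (hogging).
Span AC, ΣM about A with M_C applied at C: R_C^{AC}·8 = 654 + 154.5, so R_C^{AC} = 101.1 kip and R_A = 109 − 101.1 = 7.933 kip.
Span CE, ΣM about E: R_C^{CE}·7.8 = 552.4 + 154.5, so R_C^{CE} = 90.64 kip and R_E = 172.8 − 90.64 = 82.16 kip.
R_C = 101.1 + 90.64 = 191.7 kip.

R_C = 191.7 kip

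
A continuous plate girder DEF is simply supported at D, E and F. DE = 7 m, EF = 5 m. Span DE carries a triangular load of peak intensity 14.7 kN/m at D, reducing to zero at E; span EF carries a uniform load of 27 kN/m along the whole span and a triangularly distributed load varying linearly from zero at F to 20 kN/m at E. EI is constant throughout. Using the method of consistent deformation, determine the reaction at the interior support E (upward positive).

R_E = 143.2 kN

Insert a hinge at E; M_E is the redundant, and each span becomes simply supported.
Rotations at E on the released spans (each span's end-slope, ×1/EI):
  span DE: triangular load, peak 14.7: 7w₀L³/(360EI) = 98.04/EI
  span EF: UDL 27: wL³/(24EI) = 140.6/EI
  span EF: triangular load, peak 20: w₀L³/(45EI) = 55.56/EI
  relative rotation θ_0 = (98.04 + 196.2)/EI = 294.2/EI
A unit hogging moment at E produces rotation L₁/(3EI) + L₂/(3EI) = 4/EI.
Slope continuity at E: θ_0 = M_E·4/EI, so M_E = 294.2/4 = 73.56 kN·m (hogging).
Span DE, ΣM about D with M_E applied at E: R_E^{DE}·7 = 120 + 73.56, so R_E^{DE} = 27.66 kN and R_D = 51.45 − 27.66 = 23.79 kN.
Span EF, ΣM about F: R_E^{EF}·5 = 504.2 + 73.56, so R_E^{EF} = 115.5 kN and R_F = 185 − 115.5 = 69.46 kN.
R_E = 27.66 + 115.5 = 143.2 kN.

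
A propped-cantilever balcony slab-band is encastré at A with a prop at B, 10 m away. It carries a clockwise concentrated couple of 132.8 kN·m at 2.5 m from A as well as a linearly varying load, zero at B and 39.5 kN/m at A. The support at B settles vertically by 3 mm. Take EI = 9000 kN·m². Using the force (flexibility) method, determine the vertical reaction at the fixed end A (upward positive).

R_A = 149.4 kN

Remove the prop at B; the released (primary) structure is a cantilever built in at A.
Deflection at B on the released cantilever, summing each load's contribution:
  clockwise couple 132.8 at a = 2.5: M₀a(2L − a)/(2EI) = 2905/EI
  triangular load, peak 39.5 at the fixed end: w₀L⁴/(30EI) = 13167/EI
  δ_0 = 16072/EI
Tip deflection under a unit load at B: L³/(3EI) = 333.3/EI.
With EI = 9000 kN·m²: δ_0 = 1.7857 m and δ_{BB} = 0.037037 m/kN.
Compatibility — the beam at B must follow the support down by 0.003 m: δ_0 − R_B·δ_{BB} = 0.003, so R_B = (1.7857 − 0.003)/0.037037 = 48.13 kN.
Vertical equilibrium: R_A = ΣP − R_B = 197.5 − 48.13 = 149.4 kN.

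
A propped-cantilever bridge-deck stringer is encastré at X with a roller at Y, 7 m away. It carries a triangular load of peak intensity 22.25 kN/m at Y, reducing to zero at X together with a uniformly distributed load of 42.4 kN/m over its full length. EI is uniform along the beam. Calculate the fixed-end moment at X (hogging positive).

Release the roller at Y. Primary structure: cantilever fixed at X.
Deflection at Y on the released cantilever, summing each load's contribution:
  triangular load, peak 22.25 at the free end: 11w₀L⁴/(120EI) = 4897/EI
  UDL 42.4: wL⁴/(8EI) = 12725/EI
  δ_0 = 17622/EI
Flexibility coefficient — unit upward force at Y: δ_{YY} = L³/(3EI) = 114.3/EI.
Compatibility at Y: δ_0 − R_Y·δ_{YY} = 0, so R_Y = 17622/114.3 = 154.1 kN.
Moment equilibrium about X: M_X = Σ(load moments about X) − R_Y·L = 1402 − 154.1×7 = 323.3 kN·m.

M_X = 323.3 kN·m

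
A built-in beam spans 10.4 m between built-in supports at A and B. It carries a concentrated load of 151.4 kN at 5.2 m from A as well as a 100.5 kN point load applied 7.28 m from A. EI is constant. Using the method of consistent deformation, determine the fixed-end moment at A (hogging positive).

Release both end moments; the primary structure is a simply-supported span AB with redundants M_A and M_B.
On the primary (simply-supported) span, the end slopes from the loading are:
  at A: point load 151.4 at a = 5.2: Pab(L + b)/(6LEI) = 1023/EI
  at B: point load 151.4 at a = 5.2: Pab(L + a)/(6LEI) = 1023/EI
  at A: point load 100.5 at a = 7.28: Pab(L + b)/(6LEI) = 494.6/EI
  at B: point load 100.5 at a = 7.28: Pab(L + a)/(6LEI) = 646.8/EI
  θ_A0 = 1518/EI,  θ_B0 = 1670/EI
Flexibility coefficients: a unit moment at one end gives L/(3EI) there and L/(6EI) at the far end, so f₁₁ = f₂₂ = 3.467/EI and f₁₂ = f₂₁ = 1.733/EI.
Compatibility — zero rotation at each built-in end:
  3.467 M_A + 1.733 M_B = 1518
  1.733 M_A + 3.467 M_B = 1670
Solving the pair gives M_A = 262.7 kN·m and M_B = 350.5 kN·m (hogging).

M_A = 262.7 kN·m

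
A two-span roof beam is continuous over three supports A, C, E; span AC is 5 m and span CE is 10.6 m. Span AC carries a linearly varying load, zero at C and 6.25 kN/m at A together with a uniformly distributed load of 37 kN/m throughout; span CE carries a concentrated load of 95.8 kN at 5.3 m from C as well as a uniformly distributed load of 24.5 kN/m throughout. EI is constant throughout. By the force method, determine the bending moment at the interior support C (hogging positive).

Insert a hinge at C; M_C is the redundant, and each span becomes simply supported.
End slopes at the hinge C, treating each span as simply supported:
  span AC: triangular load, peak 6.25: 7w₀L³/(360EI) = 15.19/EI
  span AC: UDL 37: wL³/(24EI) = 192.7/EI
  span CE: point load 95.8 at a = 5.3: Pab(L + b)/(6LEI) = 672.8/EI
  span CE: UDL 24.5: wL³/(24EI) = 1216/EI
  relative rotation θ_0 = (207.9 + 1889)/EI = 2096/EI
A unit hogging moment at C produces rotation L₁/(3EI) + L₂/(3EI) = 5.2/EI.
Slope continuity at C: θ_0 = M_C·5.2/EI, so M_C = 2096/5.2 = 403.2 kN·m (hogging).

M_C = 403.2 kN·m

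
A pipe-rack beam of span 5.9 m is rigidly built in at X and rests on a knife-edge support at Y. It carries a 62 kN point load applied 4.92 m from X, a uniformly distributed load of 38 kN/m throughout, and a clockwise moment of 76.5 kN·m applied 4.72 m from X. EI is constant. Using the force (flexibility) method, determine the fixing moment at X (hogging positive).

M_X = 161.2 kN·m

Choose R_Y as the redundant. The primary structure is the cantilever fixed at X.
Deflection at Y on the released cantilever, summing each load's contribution:
  point load 62 at a = 4.92: Pa²(3L − a)/(6EI) = 3197/EI
  UDL 38: wL⁴/(8EI) = 5756/EI
  clockwise couple 76.5 at a = 4.72: M₀a(2L − a)/(2EI) = 1278/EI
  δ_0 = 10231/EI
Tip deflection under a unit load at Y: L³/(3EI) = 68.46/EI.
The prop prevents deflection at Y: R_Y = δ_0/δ_{YY} = 10231/68.46 = 149.4 kN.
Moment equilibrium about X: M_X = Σ(load moments about X) − R_Y·L = 1043 − 149.4×5.9 = 161.2 kN·m.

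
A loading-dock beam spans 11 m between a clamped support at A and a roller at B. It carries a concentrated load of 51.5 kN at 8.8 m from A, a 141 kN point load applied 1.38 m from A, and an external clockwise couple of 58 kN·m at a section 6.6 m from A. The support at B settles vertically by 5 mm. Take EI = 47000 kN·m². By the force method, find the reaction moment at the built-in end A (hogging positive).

M_A = 204.6 kN·m

Release the roller at B. Primary structure: cantilever fixed at A.
Primary-structure tip deflection at B by superposition:
  point load 51.5 at a = 8.8: Pa²(3L − a)/(6EI) = 16086/EI
  point load 141 at a = 1.38: Pa²(3L − a)/(6EI) = 1415/EI
  clockwise couple 58 at a = 6.6: M₀a(2L − a)/(2EI) = 2948/EI
  δ_0 = 20448/EI
Flexibility coefficient — unit upward force at B: δ_{BB} = L³/(3EI) = 443.7/EI.
With EI = 47000 kN·m²: δ_0 = 0.43507 m and δ_{BB} = 0.00944 m/kN.
Compatibility — the beam at B must follow the support down by 0.005 m: δ_0 − R_B·δ_{BB} = 0.005, so R_B = (0.43507 − 0.005)/0.00944 = 45.56 kN.
Moment equilibrium about A: M_A = Σ(load moments about A) − R_B·L = 705.8 − 45.56×11 = 204.6 kN·m.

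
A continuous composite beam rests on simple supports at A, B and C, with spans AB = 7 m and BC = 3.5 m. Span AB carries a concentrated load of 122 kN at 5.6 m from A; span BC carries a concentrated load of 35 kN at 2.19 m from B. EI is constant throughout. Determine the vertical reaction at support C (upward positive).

Insert a hinge at B; M_B is the redundant, and each span becomes simply supported.
End slopes at the hinge B, treating each span as simply supported:
  span AB: point load 122 at a = 5.6: Pab(L + a)/(6LEI) = 286.9/EI
  span BC: point load 35 at a = 2.19: Pab(L + b)/(6LEI) = 23/EI
  relative rotation θ_0 = (286.9 + 23)/EI = 309.9/EI
A unit hogging moment at B produces rotation L₁/(3EI) + L₂/(3EI) = 3.5/EI.
Compatibility: M_B·(L₁+L₂)/(3EI) = θ_0, giving M_B = 88.56 kN·m (hogging).
Span BC, ΣM about C: R_B^{BC}·3.5 = 45.85 + 88.56, so R_B^{BC} = 38.4 kN and R_C = 35 − 38.4 = -3.401 kN.

R_C = -3.401 kN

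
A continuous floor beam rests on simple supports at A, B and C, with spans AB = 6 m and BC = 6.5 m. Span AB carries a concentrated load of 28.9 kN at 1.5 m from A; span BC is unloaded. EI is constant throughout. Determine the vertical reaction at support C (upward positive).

Release continuity at B by inserting a hinge; the redundant is the internal moment M_B. The primary structure is two simply-supported spans AB and BC.
Discontinuity in slope at B on the released structure — sum the simple-span end rotations:
  span AB: point load 28.9 at a = 1.5: Pab(L + a)/(6LEI) = 40.64/EI
  relative rotation θ_0 = (40.64 + 0)/EI = 40.64/EI
A unit hogging moment at B produces rotation L₁/(3EI) + L₂/(3EI) = 4.167/EI.
Slope continuity at B: θ_0 = M_B·4.167/EI, so M_B = 40.64/4.167 = 9.754 kN·m (hogging).
Span BC, ΣM about C: R_B^{BC}·6.5 = 0 + 9.754, so R_B^{BC} = 1.501 kN and R_C = 0 − 1.501 = -1.501 kN.

R_C = -1.501 kN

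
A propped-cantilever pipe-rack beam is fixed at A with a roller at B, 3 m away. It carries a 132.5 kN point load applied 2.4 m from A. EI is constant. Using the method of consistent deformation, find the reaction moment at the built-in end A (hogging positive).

M_A = 38.16 kN·m

Choose R_B as the redundant. The primary structure is the cantilever fixed at A.
Deflection at B on the released cantilever, summing each load's contribution:
  point load 132.5 at a = 2.4: Pa²(3L − a)/(6EI) = 839.5/EI
Flexibility coefficient — unit upward force at B: δ_{BB} = L³/(3EI) = 9/EI.
The prop prevents deflection at B: R_B = δ_0/δ_{BB} = 839.5/9 = 93.28 kN.
Moment equilibrium about A: M_A = Σ(load moments about A) − R_B·L = 318 − 93.28×3 = 38.16 kN·m.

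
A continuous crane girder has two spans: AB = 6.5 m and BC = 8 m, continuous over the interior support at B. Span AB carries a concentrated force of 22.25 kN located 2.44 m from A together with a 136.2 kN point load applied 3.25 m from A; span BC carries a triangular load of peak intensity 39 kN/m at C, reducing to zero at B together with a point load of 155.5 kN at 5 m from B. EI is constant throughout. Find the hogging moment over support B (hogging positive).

M_B = 275.8 kN·m

Take M_B as the redundant. Released structure: two simple spans AB and BC with a hinge at B.
Rotations at B on the released spans (each span's end-slope, ×1/EI):
  span AB: point load 22.25 at a = 2.44: Pab(L + a)/(6LEI) = 50.53/EI
  span AB: point load 136.2 at a = 3.25: Pab(L + a)/(6LEI) = 359.7/EI
  span BC: triangular load, peak 39: 7w₀L³/(360EI) = 388.3/EI
  span BC: point load 155.5 at a = 5: Pab(L + b)/(6LEI) = 534.5/EI
  relative rotation θ_0 = (410.2 + 922.8)/EI = 1333/EI
A unit hogging moment at B produces rotation L₁/(3EI) + L₂/(3EI) = 4.833/EI.
Slope continuity at B: θ_0 = M_B·4.833/EI, so M_B = 1333/4.833 = 275.8 kN·m (hogging).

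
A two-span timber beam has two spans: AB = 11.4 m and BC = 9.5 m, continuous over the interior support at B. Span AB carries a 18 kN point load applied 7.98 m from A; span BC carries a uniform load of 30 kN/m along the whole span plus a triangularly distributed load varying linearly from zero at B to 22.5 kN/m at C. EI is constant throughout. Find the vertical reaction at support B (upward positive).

R_B = 234.7 kN

Release continuity at B by inserting a hinge; the redundant is the internal moment M_B. The primary structure is two simply-supported spans AB and BC.
Rotations at B on the released spans (each span's end-slope, ×1/EI):
  span AB: point load 18 at a = 7.98: Pab(L + a)/(6LEI) = 139.2/EI
  span BC: UDL 30: wL³/(24EI) = 1072/EI
  span BC: triangular load, peak 22.5: 7w₀L³/(360EI) = 375.1/EI
  relative rotation θ_0 = (139.2 + 1447)/EI = 1586/EI
A unit hogging moment at B produces rotation L₁/(3EI) + L₂/(3EI) = 6.967/EI.
Compatibility: M_B·(L₁+L₂)/(3EI) = θ_0, giving M_B = 227.7 kN·m (hogging).
Span AB, ΣM about A with M_B applied at B: R_B^{AB}·11.4 = 143.6 + 227.7, so R_B^{AB} = 32.57 kN and R_A = 18 − 32.57 = -14.57 kN.
Span BC, ΣM about C: R_B^{BC}·9.5 = 1692 + 227.7, so R_B^{BC} = 202.1 kN and R_C = 391.9 − 202.1 = 189.8 kN.
R_B = 32.57 + 202.1 = 234.7 kN.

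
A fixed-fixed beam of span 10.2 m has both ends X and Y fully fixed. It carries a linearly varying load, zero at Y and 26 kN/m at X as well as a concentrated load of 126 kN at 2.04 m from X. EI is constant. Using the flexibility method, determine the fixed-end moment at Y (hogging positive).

Release both end moments; the primary structure is a simply-supported span XY with redundants M_X and M_Y.
On the primary (simply-supported) span, the end slopes from the loading are:
  at X: triangular load, peak 26: w₀L³/(45EI) = 613.1/EI
  at Y: triangular load, peak 26: 7w₀L³/(360EI) = 536.5/EI
  at X: point load 126 at a = 2.04: Pab(L + b)/(6LEI) = 629.2/EI
  at Y: point load 126 at a = 2.04: Pab(L + a)/(6LEI) = 419.5/EI
  θ_X0 = 1242/EI,  θ_Y0 = 956/EI
Flexibility coefficients: a unit moment at one end gives L/(3EI) there and L/(6EI) at the far end, so f₁₁ = f₂₂ = 3.4/EI and f₁₂ = f₂₁ = 1.7/EI.
Compatibility — zero rotation at each built-in end:
  3.4 M_X + 1.7 M_Y = 1242
  1.7 M_X + 3.4 M_Y = 956
Solving the pair gives M_X = 299.8 kN·m and M_Y = 131.3 kN·m (hogging).

M_Y = 131.3 kN·m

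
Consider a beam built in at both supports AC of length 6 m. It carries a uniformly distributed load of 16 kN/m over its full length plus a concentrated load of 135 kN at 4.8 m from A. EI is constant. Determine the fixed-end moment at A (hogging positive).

M_A = 73.92 kN·m

Take the two fixed-end moments M_A, M_C as redundants; the released structure is the simple span AC.
On the primary (simply-supported) span, the end slopes from the loading are:
  at A: UDL 16: wL³/(24EI) = 144/EI
  at C: UDL 16: wL³/(24EI) = 144/EI
  at A: point load 135 at a = 4.8: Pab(L + b)/(6LEI) = 155.5/EI
  at C: point load 135 at a = 4.8: Pab(L + a)/(6LEI) = 233.3/EI
  θ_A0 = 299.5/EI,  θ_C0 = 377.3/EI
Flexibility coefficients: a unit moment at one end gives L/(3EI) there and L/(6EI) at the far end, so f₁₁ = f₂₂ = 2/EI and f₁₂ = f₂₁ = 1/EI.
Compatibility — zero rotation at each built-in end:
  2 M_A + 1 M_C = 299.5
  1 M_A + 2 M_C = 377.3
Solving the pair gives M_A = 73.92 kN·m and M_C = 151.7 kN·m (hogging).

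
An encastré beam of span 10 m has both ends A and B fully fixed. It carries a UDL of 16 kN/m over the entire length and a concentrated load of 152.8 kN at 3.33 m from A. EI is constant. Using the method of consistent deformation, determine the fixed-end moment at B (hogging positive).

Release both end moments; the primary structure is a simply-supported span AB with redundants M_A and M_B.
End rotations of the released simple span under the applied load (×1/EI):
  at A: UDL 16: wL³/(24EI) = 666.7/EI
  at B: UDL 16: wL³/(24EI) = 666.7/EI
  at A: point load 152.8 at a = 3.33: Pab(L + b)/(6LEI) = 942.9/EI
  at B: point load 152.8 at a = 3.33: Pab(L + a)/(6LEI) = 754/EI
  θ_A0 = 1610/EI,  θ_B0 = 1421/EI
Flexibility coefficients: a unit moment at one end gives L/(3EI) there and L/(6EI) at the far end, so f₁₁ = f₂₂ = 3.333/EI and f₁₂ = f₂₁ = 1.667/EI.
Compatibility — zero rotation at each built-in end:
  3.333 M_A + 1.667 M_B = 1610
  1.667 M_A + 3.333 M_B = 1421
Solving the pair gives M_A = 359.7 kN·m and M_B = 246.3 kN·m (hogging).

M_B = 246.3 kN·m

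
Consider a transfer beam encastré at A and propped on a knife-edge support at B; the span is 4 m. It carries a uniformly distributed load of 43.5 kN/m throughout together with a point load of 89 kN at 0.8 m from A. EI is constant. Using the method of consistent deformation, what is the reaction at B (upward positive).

Release the roller at B. Primary structure: cantilever fixed at A.
Deflection at B on the released cantilever, summing each load's contribution:
  UDL 43.5: wL⁴/(8EI) = 1392/EI
  point load 89 at a = 0.8: Pa²(3L − a)/(6EI) = 106.3/EI
  δ_0 = 1498/EI
Tip deflection under a unit load at B: L³/(3EI) = 21.33/EI.
Compatibility at B: δ_0 − R_B·δ_{BB} = 0, so R_B = 1498/21.33 = 70.23 kN.

R_B = 70.23 kN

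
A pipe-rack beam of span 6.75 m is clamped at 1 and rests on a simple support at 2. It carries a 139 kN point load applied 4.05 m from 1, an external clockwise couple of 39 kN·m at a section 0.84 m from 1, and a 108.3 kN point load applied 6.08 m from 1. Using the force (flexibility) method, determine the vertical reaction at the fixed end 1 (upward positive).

R_1 = 93 kN

Take the reaction at 2 as the redundant and release it; the primary structure is a cantilever fixed at 1.
Primary-structure tip deflection at 2 by superposition:
  point load 139 at a = 4.05: Pa²(3L − a)/(6EI) = 6156/EI
  clockwise couple 39 at a = 0.84: M₀a(2L − a)/(2EI) = 207.4/EI
  point load 108.3 at a = 6.08: Pa²(3L − a)/(6EI) = 9455/EI
  δ_0 = 15818/EI
Flexibility coefficient — unit upward force at 2: δ_{22} = L³/(3EI) = 102.5/EI.
Compatibility at 2: δ_0 − R_2·δ_{22} = 0, so R_2 = 15818/102.5 = 154.3 kN.
Vertical equilibrium: R_1 = ΣP − R_2 = 247.3 − 154.3 = 93 kN.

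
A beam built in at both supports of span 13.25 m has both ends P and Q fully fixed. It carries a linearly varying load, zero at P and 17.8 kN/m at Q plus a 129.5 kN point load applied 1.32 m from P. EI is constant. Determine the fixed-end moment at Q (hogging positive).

M_Q = 171.6 kN·m

Take the two fixed-end moments M_P, M_Q as redundants; the released structure is the simple span PQ.
Simple-span end rotations at P and Q under the given loads:
  at P: triangular load, peak 17.8: 7w₀L³/(360EI) = 805.1/EI
  at Q: triangular load, peak 17.8: w₀L³/(45EI) = 920.1/EI
  at P: point load 129.5 at a = 1.32: Pab(L + b)/(6LEI) = 645.9/EI
  at Q: point load 129.5 at a = 1.32: Pab(L + a)/(6LEI) = 373.7/EI
  θ_P0 = 1451/EI,  θ_Q0 = 1294/EI
Flexibility coefficients: a unit moment at one end gives L/(3EI) there and L/(6EI) at the far end, so f₁₁ = f₂₂ = 4.417/EI and f₁₂ = f₂₁ = 2.208/EI.
Compatibility — zero rotation at each built-in end:
  4.417 M_P + 2.208 M_Q = 1451
  2.208 M_P + 4.417 M_Q = 1294
Solving the pair gives M_P = 242.7 kN·m and M_Q = 171.6 kN·m (hogging).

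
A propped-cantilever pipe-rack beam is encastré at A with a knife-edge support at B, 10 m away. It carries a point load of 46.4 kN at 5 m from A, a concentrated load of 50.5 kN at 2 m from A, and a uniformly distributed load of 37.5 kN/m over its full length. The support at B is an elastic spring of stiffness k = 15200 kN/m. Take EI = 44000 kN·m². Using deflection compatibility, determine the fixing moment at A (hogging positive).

M_A = 642.1 kN·m

Release the roller at B. Primary structure: cantilever fixed at A.
Deflection at B on the released cantilever, summing each load's contribution:
  point load 46.4 at a = 5: Pa²(3L − a)/(6EI) = 4833/EI
  point load 50.5 at a = 2: Pa²(3L − a)/(6EI) = 942.7/EI
  UDL 37.5: wL⁴/(8EI) = 46875/EI
  δ_0 = 52651/EI
Flexibility coefficient — unit upward force at B: δ_{BB} = L³/(3EI) = 333.3/EI.
With EI = 44000 kN·m²: δ_0 = 1.1966 m and δ_{BB} = 0.007576 m/kN.
Compatibility — the spring shortens by R_B/k under the reaction it provides: δ_0 − R_B·δ_{BB} = R_B/k. With 1/k = 0.000066 m/kN, R_B = δ_0 / (δ_{BB} + 1/k) = 1.1966 / (0.007576 + 0.000066) = 156.6 kN.
Moment equilibrium about A: M_A = Σ(load moments about A) − R_B·L = 2208 − 156.6×10 = 642.1 kN·m.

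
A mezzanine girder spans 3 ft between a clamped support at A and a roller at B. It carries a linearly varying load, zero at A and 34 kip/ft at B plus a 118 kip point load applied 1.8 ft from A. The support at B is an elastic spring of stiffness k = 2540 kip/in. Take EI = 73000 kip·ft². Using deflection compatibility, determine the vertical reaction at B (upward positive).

Choose R_B as the redundant. The primary structure is the cantilever fixed at A.
Free-end deflection of the primary structure under the applied loading (downward +):
  triangular load, peak 34 at the free end: 11w₀L⁴/(120EI) = 252.4/EI
  point load 118 at a = 1.8: Pa²(3L − a)/(6EI) = 458.8/EI
  δ_0 = 711.2/EI
Flexibility coefficient — unit upward force at B: δ_{BB} = L³/(3EI) = 9/EI.
With EI = 73000 kip·ft²: δ_0 = 0.009743 ft and δ_{BB} = 0.000123 ft/kip.
Compatibility — the spring shortens by R_B/k under the reaction it provides: δ_0 − R_B·δ_{BB} = R_B/k. With 1/k = 1/(2540×12) ft/kip = 0.000033 ft/kip, R_B = δ_0 / (δ_{BB} + 1/k) = 0.009743 / (0.000123 + 0.000033) = 62.42 kip.

R_B = 62.42 kip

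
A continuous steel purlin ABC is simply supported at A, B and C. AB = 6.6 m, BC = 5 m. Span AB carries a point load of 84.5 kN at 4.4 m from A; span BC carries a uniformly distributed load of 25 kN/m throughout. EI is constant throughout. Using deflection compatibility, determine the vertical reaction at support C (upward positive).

Release continuity at B by inserting a hinge; the redundant is the internal moment M_B. The primary structure is two simply-supported spans AB and BC.
End slopes at the hinge B, treating each span as simply supported:
  span AB: point load 84.5 at a = 4.4: Pab(L + a)/(6LEI) = 227.2/EI
  span BC: UDL 25: wL³/(24EI) = 130.2/EI
  relative rotation θ_0 = (227.2 + 130.2)/EI = 357.4/EI
A unit hogging moment at B produces rotation L₁/(3EI) + L₂/(3EI) = 3.867/EI.
Compatibility: M_B·(L₁+L₂)/(3EI) = θ_0, giving M_B = 92.44 kN·m (hogging).
Span BC, ΣM about C: R_B^{BC}·5 = 312.5 + 92.44, so R_B^{BC} = 80.99 kN and R_C = 125 − 80.99 = 44.01 kN.

R_C = 44.01 kN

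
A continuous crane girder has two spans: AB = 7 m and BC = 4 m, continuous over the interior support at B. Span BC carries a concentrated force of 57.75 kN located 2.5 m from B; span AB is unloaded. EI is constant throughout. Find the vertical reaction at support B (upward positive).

Take M_B as the redundant. Released structure: two simple spans AB and BC with a hinge at B.
Discontinuity in slope at B on the released structure — sum the simple-span end rotations:
  span BC: point load 57.75 at a = 2.5: Pab(L + b)/(6LEI) = 49.63/EI
  relative rotation θ_0 = (0 + 49.63)/EI = 49.63/EI
A unit hogging moment at B produces rotation L₁/(3EI) + L₂/(3EI) = 3.667/EI.
Slope continuity at B: θ_0 = M_B·3.667/EI, so M_B = 49.63/3.667 = 13.54 kN·m (hogging).
Span AB, ΣM about A with M_B applied at B: R_B^{AB}·7 = 0 + 13.54, so R_B^{AB} = 1.934 kN and R_A = 0 − 1.934 = -1.934 kN.
Span BC, ΣM about C: R_B^{BC}·4 = 86.62 + 13.54, so R_B^{BC} = 25.04 kN and R_C = 57.75 − 25.04 = 32.71 kN.
R_B = 1.934 + 25.04 = 26.97 kN.

R_B = 26.97 kN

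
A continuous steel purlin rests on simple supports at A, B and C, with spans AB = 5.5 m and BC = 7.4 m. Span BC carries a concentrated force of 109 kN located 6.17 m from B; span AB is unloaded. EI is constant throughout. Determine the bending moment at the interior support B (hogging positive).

M_B = 37.39 kN·m

Take M_B as the redundant. Released structure: two simple spans AB and BC with a hinge at B.
End slopes at the hinge B, treating each span as simply supported:
  span BC: point load 109 at a = 6.17: Pab(L + b)/(6LEI) = 160.8/EI
  relative rotation θ_0 = (0 + 160.8)/EI = 160.8/EI
A unit hogging moment at B produces rotation L₁/(3EI) + L₂/(3EI) = 4.3/EI.
Slope continuity at B: θ_0 = M_B·4.3/EI, so M_B = 160.8/4.3 = 37.39 kN·m (hogging).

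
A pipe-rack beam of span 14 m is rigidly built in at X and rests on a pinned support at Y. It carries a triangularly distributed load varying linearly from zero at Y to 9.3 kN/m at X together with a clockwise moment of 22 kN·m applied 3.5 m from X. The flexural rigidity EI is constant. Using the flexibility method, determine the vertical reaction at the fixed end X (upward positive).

R_X = 51.05 kN

Choose R_Y as the redundant. The primary structure is the cantilever fixed at X.
Primary-structure tip deflection at Y by superposition:
  triangular load, peak 9.3 at the fixed end: w₀L⁴/(30EI) = 11909/EI
  clockwise couple 22 at a = 3.5: M₀a(2L − a)/(2EI) = 943.2/EI
  δ_0 = 12852/EI
Tip deflection under a unit load at Y: L³/(3EI) = 914.7/EI.
Compatibility at Y: δ_0 − R_Y·δ_{YY} = 0, so R_Y = 12852/914.7 = 14.05 kN.
Vertical equilibrium: R_X = ΣP − R_Y = 65.1 − 14.05 = 51.05 kN.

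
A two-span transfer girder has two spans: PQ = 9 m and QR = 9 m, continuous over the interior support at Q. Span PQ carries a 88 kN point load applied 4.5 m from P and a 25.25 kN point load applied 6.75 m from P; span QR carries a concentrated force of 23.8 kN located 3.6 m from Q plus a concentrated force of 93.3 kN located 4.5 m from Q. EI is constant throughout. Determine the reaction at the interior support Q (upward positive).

Insert a hinge at Q; M_Q is the redundant, and each span becomes simply supported.
Rotations at Q on the released spans (each span's end-slope, ×1/EI):
  span PQ: point load 88 at a = 4.5: Pab(L + a)/(6LEI) = 445.5/EI
  span PQ: point load 25.25 at a = 6.75: Pab(L + a)/(6LEI) = 111.8/EI
  span QR: point load 23.8 at a = 3.6: Pab(L + b)/(6LEI) = 123.4/EI
  span QR: point load 93.3 at a = 4.5: Pab(L + b)/(6LEI) = 472.3/EI
  relative rotation θ_0 = (557.3 + 595.7)/EI = 1153/EI
A unit hogging moment at Q produces rotation L₁/(3EI) + L₂/(3EI) = 6/EI.
Compatibility: M_Q·(L₁+L₂)/(3EI) = θ_0, giving M_Q = 192.2 kN·m (hogging).
Span PQ, ΣM about P with M_Q applied at Q: R_Q^{PQ}·9 = 566.4 + 192.2, so R_Q^{PQ} = 84.29 kN and R_P = 113.2 − 84.29 = 28.96 kN.
Span QR, ΣM about R: R_Q^{QR}·9 = 548.4 + 192.2, so R_Q^{QR} = 82.28 kN and R_R = 117.1 − 82.28 = 34.82 kN.
R_Q = 84.29 + 82.28 = 166.6 kN.

R_Q = 166.6 kN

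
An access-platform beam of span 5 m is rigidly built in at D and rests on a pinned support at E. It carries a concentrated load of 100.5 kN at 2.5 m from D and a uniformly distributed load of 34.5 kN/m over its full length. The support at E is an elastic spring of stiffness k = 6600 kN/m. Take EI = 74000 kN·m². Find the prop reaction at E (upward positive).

Remove the prop at E; the released (primary) structure is a cantilever built in at D.
Primary-structure tip deflection at E by superposition:
  point load 100.5 at a = 2.5: Pa²(3L − a)/(6EI) = 1309/EI
  UDL 34.5: wL⁴/(8EI) = 2695/EI
  δ_0 = 4004/EI
Tip deflection under a unit load at E: L³/(3EI) = 41.67/EI.
With EI = 74000 kN·m²: δ_0 = 0.054107 m and δ_{EE} = 0.000563 m/kN.
Compatibility — the spring shortens by R_E/k under the reaction it provides: δ_0 − R_E·δ_{EE} = R_E/k. With 1/k = 0.000152 m/kN, R_E = δ_0 / (δ_{EE} + 1/k) = 0.054107 / (0.000563 + 0.000152) = 75.72 kN.

R_E = 75.72 kN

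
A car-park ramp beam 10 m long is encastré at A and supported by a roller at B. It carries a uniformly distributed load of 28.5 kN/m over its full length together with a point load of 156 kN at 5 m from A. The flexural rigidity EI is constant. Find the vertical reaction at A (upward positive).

R_A = 285.4 kN

Release the roller at B. Primary structure: cantilever fixed at A.
Free-end deflection of the primary structure under the applied loading (downward +):
  UDL 28.5: wL⁴/(8EI) = 35625/EI
  point load 156 at a = 5: Pa²(3L − a)/(6EI) = 16250/EI
  δ_0 = 51875/EI
Flexibility coefficient — unit upward force at B: δ_{BB} = L³/(3EI) = 333.3/EI.
The prop prevents deflection at B: R_B = δ_0/δ_{BB} = 51875/333.3 = 155.6 kN.
Vertical equilibrium: R_A = ΣP − R_B = 441 − 155.6 = 285.4 kN.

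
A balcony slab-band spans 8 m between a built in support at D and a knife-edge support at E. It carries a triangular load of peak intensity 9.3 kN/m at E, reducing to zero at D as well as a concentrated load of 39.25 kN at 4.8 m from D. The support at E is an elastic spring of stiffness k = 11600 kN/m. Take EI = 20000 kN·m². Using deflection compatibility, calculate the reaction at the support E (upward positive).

Choose R_E as the redundant. The primary structure is the cantilever fixed at D.
Downward deflection at the released point E due to the loads:
  triangular load, peak 9.3 at the free end: 11w₀L⁴/(120EI) = 3492/EI
  point load 39.25 at a = 4.8: Pa²(3L − a)/(6EI) = 2894/EI
  δ_0 = 6386/EI
Tip deflection under a unit load at E: L³/(3EI) = 170.7/EI.
With EI = 20000 kN·m²: δ_0 = 0.31928 m and δ_{EE} = 0.008533 m/kN.
Compatibility — the spring shortens by R_E/k under the reaction it provides: δ_0 − R_E·δ_{EE} = R_E/k. With 1/k = 0.000086 m/kN, R_E = δ_0 / (δ_{EE} + 1/k) = 0.31928 / (0.008533 + 0.000086) = 37.04 kN.

R_E = 37.04 kN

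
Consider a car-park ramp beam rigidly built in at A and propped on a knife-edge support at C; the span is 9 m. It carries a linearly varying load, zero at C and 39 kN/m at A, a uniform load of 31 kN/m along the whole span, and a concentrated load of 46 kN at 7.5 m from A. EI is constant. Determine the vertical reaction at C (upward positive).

Choose R_C as the redundant. The primary structure is the cantilever fixed at A.
Deflection at C on the released cantilever, summing each load's contribution:
  triangular load, peak 39 at the fixed end: w₀L⁴/(30EI) = 8529/EI
  UDL 31: wL⁴/(8EI) = 25424/EI
  point load 46 at a = 7.5: Pa²(3L − a)/(6EI) = 8409/EI
  δ_0 = 42363/EI
Flexibility coefficient — unit upward force at C: δ_{CC} = L³/(3EI) = 243/EI.
The prop prevents deflection at C: R_C = δ_0/δ_{CC} = 42363/243 = 174.3 kN.

R_C = 174.3 kN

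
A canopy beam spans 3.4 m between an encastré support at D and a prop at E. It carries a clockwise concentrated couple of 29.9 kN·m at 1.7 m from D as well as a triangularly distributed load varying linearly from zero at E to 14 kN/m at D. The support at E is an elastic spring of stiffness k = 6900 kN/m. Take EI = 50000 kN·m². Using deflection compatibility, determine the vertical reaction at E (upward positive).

Take the reaction at E as the redundant and release it; the primary structure is a cantilever fixed at D.
Downward deflection at the released point E due to the loads:
  clockwise couple 29.9 at a = 1.7: M₀a(2L − a)/(2EI) = 129.6/EI
  triangular load, peak 14 at the fixed end: w₀L⁴/(30EI) = 62.36/EI
  δ_0 = 192/EI
Tip deflection under a unit load at E: L³/(3EI) = 13.1/EI.
With EI = 50000 kN·m²: δ_0 = 0.00384 m and δ_{EE} = 0.000262 m/kN.
Compatibility — the spring shortens by R_E/k under the reaction it provides: δ_0 − R_E·δ_{EE} = R_E/k. With 1/k = 0.000145 m/kN, R_E = δ_0 / (δ_{EE} + 1/k) = 0.00384 / (0.000262 + 0.000145) = 9.435 kN.

R_E = 9.435 kN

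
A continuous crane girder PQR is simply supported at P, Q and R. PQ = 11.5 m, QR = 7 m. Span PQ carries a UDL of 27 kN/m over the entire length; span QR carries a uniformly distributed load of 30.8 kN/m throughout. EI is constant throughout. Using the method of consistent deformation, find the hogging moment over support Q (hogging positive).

M_Q = 348.8 kN·m

Release continuity at Q by inserting a hinge; the redundant is the internal moment M_Q. The primary structure is two simply-supported spans PQ and QR.
End slopes at the hinge Q, treating each span as simply supported:
  span PQ: UDL 27: wL³/(24EI) = 1711/EI
  span QR: UDL 30.8: wL³/(24EI) = 440.2/EI
  relative rotation θ_0 = (1711 + 440.2)/EI = 2151/EI
A unit hogging moment at Q produces rotation L₁/(3EI) + L₂/(3EI) = 6.167/EI.
Compatibility: M_Q·(L₁+L₂)/(3EI) = θ_0, giving M_Q = 348.8 kN·m (hogging).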